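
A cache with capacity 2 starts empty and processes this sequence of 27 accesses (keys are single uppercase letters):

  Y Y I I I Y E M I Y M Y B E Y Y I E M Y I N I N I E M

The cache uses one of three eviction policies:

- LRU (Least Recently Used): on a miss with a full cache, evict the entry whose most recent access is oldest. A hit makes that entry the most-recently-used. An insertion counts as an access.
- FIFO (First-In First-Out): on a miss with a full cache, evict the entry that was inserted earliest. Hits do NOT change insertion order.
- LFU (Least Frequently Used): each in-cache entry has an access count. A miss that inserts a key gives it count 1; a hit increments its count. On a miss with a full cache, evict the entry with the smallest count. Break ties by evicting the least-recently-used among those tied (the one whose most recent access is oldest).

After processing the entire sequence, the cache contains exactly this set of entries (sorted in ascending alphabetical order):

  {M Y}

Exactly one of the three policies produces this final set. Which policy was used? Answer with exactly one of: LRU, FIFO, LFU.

Simulating under each policy and comparing final sets:
  LRU: final set = {E M} -> differs
  FIFO: final set = {E M} -> differs
  LFU: final set = {M Y} -> MATCHES target
Only LFU produces the target set.

Answer: LFU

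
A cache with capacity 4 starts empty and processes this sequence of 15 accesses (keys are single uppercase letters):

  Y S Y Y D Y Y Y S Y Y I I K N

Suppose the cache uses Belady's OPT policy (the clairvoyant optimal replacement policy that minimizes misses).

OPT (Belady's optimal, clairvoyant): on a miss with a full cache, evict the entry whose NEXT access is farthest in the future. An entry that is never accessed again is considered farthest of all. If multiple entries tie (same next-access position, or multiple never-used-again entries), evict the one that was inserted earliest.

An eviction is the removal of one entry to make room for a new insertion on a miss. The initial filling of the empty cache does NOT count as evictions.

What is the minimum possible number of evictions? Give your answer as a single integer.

Answer: 2

Derivation:
OPT (Belady) simulation (capacity=4):
  1. access Y: MISS. Cache: [Y]
  2. access S: MISS. Cache: [Y S]
  3. access Y: HIT. Next use of Y: step 4. Cache: [Y S]
  4. access Y: HIT. Next use of Y: step 6. Cache: [Y S]
  5. access D: MISS. Cache: [Y S D]
  6. access Y: HIT. Next use of Y: step 7. Cache: [Y S D]
  7. access Y: HIT. Next use of Y: step 8. Cache: [Y S D]
  8. access Y: HIT. Next use of Y: step 10. Cache: [Y S D]
  9. access S: HIT. Next use of S: never. Cache: [Y S D]
  10. access Y: HIT. Next use of Y: step 11. Cache: [Y S D]
  11. access Y: HIT. Next use of Y: never. Cache: [Y S D]
  12. access I: MISS. Cache: [Y S D I]
  13. access I: HIT. Next use of I: never. Cache: [Y S D I]
  14. access K: MISS, evict Y (next use: never). Cache: [S D I K]
  15. access N: MISS, evict S (next use: never). Cache: [D I K N]
Total: 9 hits, 6 misses, 2 evictions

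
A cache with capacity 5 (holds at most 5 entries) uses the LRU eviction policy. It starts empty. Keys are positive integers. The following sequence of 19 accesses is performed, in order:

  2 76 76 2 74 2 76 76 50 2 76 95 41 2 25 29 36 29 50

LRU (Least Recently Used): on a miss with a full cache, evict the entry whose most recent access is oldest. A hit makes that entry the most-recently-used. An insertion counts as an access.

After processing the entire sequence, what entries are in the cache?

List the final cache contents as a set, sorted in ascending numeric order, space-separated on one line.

Answer: 2 25 29 36 50

Derivation:
LRU simulation (capacity=5):
  1. access 2: MISS. Cache (LRU->MRU): [2]
  2. access 76: MISS. Cache (LRU->MRU): [2 76]
  3. access 76: HIT. Cache (LRU->MRU): [2 76]
  4. access 2: HIT. Cache (LRU->MRU): [76 2]
  5. access 74: MISS. Cache (LRU->MRU): [76 2 74]
  6. access 2: HIT. Cache (LRU->MRU): [76 74 2]
  7. access 76: HIT. Cache (LRU->MRU): [74 2 76]
  8. access 76: HIT. Cache (LRU->MRU): [74 2 76]
  9. access 50: MISS. Cache (LRU->MRU): [74 2 76 50]
  10. access 2: HIT. Cache (LRU->MRU): [74 76 50 2]
  11. access 76: HIT. Cache (LRU->MRU): [74 50 2 76]
  12. access 95: MISS. Cache (LRU->MRU): [74 50 2 76 95]
  13. access 41: MISS, evict 74. Cache (LRU->MRU): [50 2 76 95 41]
  14. access 2: HIT. Cache (LRU->MRU): [50 76 95 41 2]
  15. access 25: MISS, evict 50. Cache (LRU->MRU): [76 95 41 2 25]
  16. access 29: MISS, evict 76. Cache (LRU->MRU): [95 41 2 25 29]
  17. access 36: MISS, evict 95. Cache (LRU->MRU): [41 2 25 29 36]
  18. access 29: HIT. Cache (LRU->MRU): [41 2 25 36 29]
  19. access 50: MISS, evict 41. Cache (LRU->MRU): [2 25 36 29 50]
Total: 9 hits, 10 misses, 5 evictions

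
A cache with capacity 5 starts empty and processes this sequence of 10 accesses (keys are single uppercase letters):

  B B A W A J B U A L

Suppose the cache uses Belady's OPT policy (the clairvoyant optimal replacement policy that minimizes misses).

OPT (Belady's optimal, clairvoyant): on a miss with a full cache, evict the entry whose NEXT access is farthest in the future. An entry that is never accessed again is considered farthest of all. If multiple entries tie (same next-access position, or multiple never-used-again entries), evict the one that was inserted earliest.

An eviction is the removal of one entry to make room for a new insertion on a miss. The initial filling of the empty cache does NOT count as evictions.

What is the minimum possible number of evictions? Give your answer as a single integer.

OPT (Belady) simulation (capacity=5):
  1. access B: MISS. Cache: [B]
  2. access B: HIT. Next use of B: step 7. Cache: [B]
  3. access A: MISS. Cache: [B A]
  4. access W: MISS. Cache: [B A W]
  5. access A: HIT. Next use of A: step 9. Cache: [B A W]
  6. access J: MISS. Cache: [B A W J]
  7. access B: HIT. Next use of B: never. Cache: [B A W J]
  8. access U: MISS. Cache: [B A W J U]
  9. access A: HIT. Next use of A: never. Cache: [B A W J U]
  10. access L: MISS, evict B (next use: never). Cache: [A W J U L]
Total: 4 hits, 6 misses, 1 evictions

Answer: 1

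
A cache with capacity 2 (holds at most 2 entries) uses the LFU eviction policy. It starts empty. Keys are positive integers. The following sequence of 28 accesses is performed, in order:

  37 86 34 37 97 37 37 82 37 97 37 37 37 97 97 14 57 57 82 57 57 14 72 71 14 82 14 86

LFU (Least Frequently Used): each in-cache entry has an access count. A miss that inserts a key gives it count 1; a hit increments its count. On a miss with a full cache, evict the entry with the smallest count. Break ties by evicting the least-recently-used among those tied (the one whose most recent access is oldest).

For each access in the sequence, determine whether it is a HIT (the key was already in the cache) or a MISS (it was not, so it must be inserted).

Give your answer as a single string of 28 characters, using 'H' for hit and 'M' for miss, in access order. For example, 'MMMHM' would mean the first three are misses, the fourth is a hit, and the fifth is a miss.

Answer: MMMMMHHMHMHHHHHMMHMMHMMMMMMM

Derivation:
LFU simulation (capacity=2):
  1. access 37: MISS. Cache: [37(c=1)]
  2. access 86: MISS. Cache: [37(c=1) 86(c=1)]
  3. access 34: MISS, evict 37(c=1). Cache: [86(c=1) 34(c=1)]
  4. access 37: MISS, evict 86(c=1). Cache: [34(c=1) 37(c=1)]
  5. access 97: MISS, evict 34(c=1). Cache: [37(c=1) 97(c=1)]
  6. access 37: HIT, count now 2. Cache: [97(c=1) 37(c=2)]
  7. access 37: HIT, count now 3. Cache: [97(c=1) 37(c=3)]
  8. access 82: MISS, evict 97(c=1). Cache: [82(c=1) 37(c=3)]
  9. access 37: HIT, count now 4. Cache: [82(c=1) 37(c=4)]
  10. access 97: MISS, evict 82(c=1). Cache: [97(c=1) 37(c=4)]
  11. access 37: HIT, count now 5. Cache: [97(c=1) 37(c=5)]
  12. access 37: HIT, count now 6. Cache: [97(c=1) 37(c=6)]
  13. access 37: HIT, count now 7. Cache: [97(c=1) 37(c=7)]
  14. access 97: HIT, count now 2. Cache: [97(c=2) 37(c=7)]
  15. access 97: HIT, count now 3. Cache: [97(c=3) 37(c=7)]
  16. access 14: MISS, evict 97(c=3). Cache: [14(c=1) 37(c=7)]
  17. access 57: MISS, evict 14(c=1). Cache: [57(c=1) 37(c=7)]
  18. access 57: HIT, count now 2. Cache: [57(c=2) 37(c=7)]
  19. access 82: MISS, evict 57(c=2). Cache: [82(c=1) 37(c=7)]
  20. access 57: MISS, evict 82(c=1). Cache: [57(c=1) 37(c=7)]
  21. access 57: HIT, count now 2. Cache: [57(c=2) 37(c=7)]
  22. access 14: MISS, evict 57(c=2). Cache: [14(c=1) 37(c=7)]
  23. access 72: MISS, evict 14(c=1). Cache: [72(c=1) 37(c=7)]
  24. access 71: MISS, evict 72(c=1). Cache: [71(c=1) 37(c=7)]
  25. access 14: MISS, evict 71(c=1). Cache: [14(c=1) 37(c=7)]
  26. access 82: MISS, evict 14(c=1). Cache: [82(c=1) 37(c=7)]
  27. access 14: MISS, evict 82(c=1). Cache: [14(c=1) 37(c=7)]
  28. access 86: MISS, evict 14(c=1). Cache: [86(c=1) 37(c=7)]
Total: 10 hits, 18 misses, 16 evictions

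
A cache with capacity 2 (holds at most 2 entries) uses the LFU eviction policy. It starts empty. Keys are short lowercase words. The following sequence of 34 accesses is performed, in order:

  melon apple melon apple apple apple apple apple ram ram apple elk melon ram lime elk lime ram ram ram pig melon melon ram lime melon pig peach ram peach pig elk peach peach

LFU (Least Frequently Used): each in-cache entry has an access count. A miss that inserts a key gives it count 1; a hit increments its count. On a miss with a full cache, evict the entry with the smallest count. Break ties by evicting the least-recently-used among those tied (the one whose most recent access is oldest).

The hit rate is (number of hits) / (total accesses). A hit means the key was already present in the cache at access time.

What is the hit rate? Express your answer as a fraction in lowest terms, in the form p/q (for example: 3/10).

Answer: 6/17

Derivation:
LFU simulation (capacity=2):
  1. access melon: MISS. Cache: [melon(c=1)]
  2. access apple: MISS. Cache: [melon(c=1) apple(c=1)]
  3. access melon: HIT, count now 2. Cache: [apple(c=1) melon(c=2)]
  4. access apple: HIT, count now 2. Cache: [melon(c=2) apple(c=2)]
  5. access apple: HIT, count now 3. Cache: [melon(c=2) apple(c=3)]
  6. access apple: HIT, count now 4. Cache: [melon(c=2) apple(c=4)]
  7. access apple: HIT, count now 5. Cache: [melon(c=2) apple(c=5)]
  8. access apple: HIT, count now 6. Cache: [melon(c=2) apple(c=6)]
  9. access ram: MISS, evict melon(c=2). Cache: [ram(c=1) apple(c=6)]
  10. access ram: HIT, count now 2. Cache: [ram(c=2) apple(c=6)]
  11. access apple: HIT, count now 7. Cache: [ram(c=2) apple(c=7)]
  12. access elk: MISS, evict ram(c=2). Cache: [elk(c=1) apple(c=7)]
  13. access melon: MISS, evict elk(c=1). Cache: [melon(c=1) apple(c=7)]
  14. access ram: MISS, evict melon(c=1). Cache: [ram(c=1) apple(c=7)]
  15. access lime: MISS, evict ram(c=1). Cache: [lime(c=1) apple(c=7)]
  16. access elk: MISS, evict lime(c=1). Cache: [elk(c=1) apple(c=7)]
  17. access lime: MISS, evict elk(c=1). Cache: [lime(c=1) apple(c=7)]
  18. access ram: MISS, evict lime(c=1). Cache: [ram(c=1) apple(c=7)]
  19. access ram: HIT, count now 2. Cache: [ram(c=2) apple(c=7)]
  20. access ram: HIT, count now 3. Cache: [ram(c=3) apple(c=7)]
  21. access pig: MISS, evict ram(c=3). Cache: [pig(c=1) apple(c=7)]
  22. access melon: MISS, evict pig(c=1). Cache: [melon(c=1) apple(c=7)]
  23. access melon: HIT, count now 2. Cache: [melon(c=2) apple(c=7)]
  24. access ram: MISS, evict melon(c=2). Cache: [ram(c=1) apple(c=7)]
  25. access lime: MISS, evict ram(c=1). Cache: [lime(c=1) apple(c=7)]
  26. access melon: MISS, evict lime(c=1). Cache: [melon(c=1) apple(c=7)]
  27. access pig: MISS, evict melon(c=1). Cache: [pig(c=1) apple(c=7)]
  28. access peach: MISS, evict pig(c=1). Cache: [peach(c=1) apple(c=7)]
  29. access ram: MISS, evict peach(c=1). Cache: [ram(c=1) apple(c=7)]
  30. access peach: MISS, evict ram(c=1). Cache: [peach(c=1) apple(c=7)]
  31. access pig: MISS, evict peach(c=1). Cache: [pig(c=1) apple(c=7)]
  32. access elk: MISS, evict pig(c=1). Cache: [elk(c=1) apple(c=7)]
  33. access peach: MISS, evict elk(c=1). Cache: [peach(c=1) apple(c=7)]
  34. access peach: HIT, count now 2. Cache: [peach(c=2) apple(c=7)]
Total: 12 hits, 22 misses, 20 evictions

Hit rate = 12/34 = 6/17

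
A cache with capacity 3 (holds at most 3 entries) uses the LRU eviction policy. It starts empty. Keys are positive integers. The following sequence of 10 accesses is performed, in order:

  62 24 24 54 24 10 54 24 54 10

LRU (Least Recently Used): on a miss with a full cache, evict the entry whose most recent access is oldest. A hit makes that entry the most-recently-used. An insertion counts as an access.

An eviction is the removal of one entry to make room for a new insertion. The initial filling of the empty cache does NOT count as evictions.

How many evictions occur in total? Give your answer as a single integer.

Answer: 1

Derivation:
LRU simulation (capacity=3):
  1. access 62: MISS. Cache (LRU->MRU): [62]
  2. access 24: MISS. Cache (LRU->MRU): [62 24]
  3. access 24: HIT. Cache (LRU->MRU): [62 24]
  4. access 54: MISS. Cache (LRU->MRU): [62 24 54]
  5. access 24: HIT. Cache (LRU->MRU): [62 54 24]
  6. access 10: MISS, evict 62. Cache (LRU->MRU): [54 24 10]
  7. access 54: HIT. Cache (LRU->MRU): [24 10 54]
  8. access 24: HIT. Cache (LRU->MRU): [10 54 24]
  9. access 54: HIT. Cache (LRU->MRU): [10 24 54]
  10. access 10: HIT. Cache (LRU->MRU): [24 54 10]
Total: 6 hits, 4 misses, 1 evictions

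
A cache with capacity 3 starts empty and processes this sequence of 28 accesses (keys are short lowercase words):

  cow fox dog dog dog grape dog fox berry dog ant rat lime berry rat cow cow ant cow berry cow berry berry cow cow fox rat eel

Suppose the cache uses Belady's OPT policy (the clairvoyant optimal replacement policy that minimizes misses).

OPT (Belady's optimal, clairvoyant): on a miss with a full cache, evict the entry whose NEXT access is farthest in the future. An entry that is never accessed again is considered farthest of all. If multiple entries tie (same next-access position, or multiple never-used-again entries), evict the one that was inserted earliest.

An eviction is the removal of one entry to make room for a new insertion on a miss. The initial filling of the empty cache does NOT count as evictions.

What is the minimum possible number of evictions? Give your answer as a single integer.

OPT (Belady) simulation (capacity=3):
  1. access cow: MISS. Cache: [cow]
  2. access fox: MISS. Cache: [cow fox]
  3. access dog: MISS. Cache: [cow fox dog]
  4. access dog: HIT. Next use of dog: step 5. Cache: [cow fox dog]
  5. access dog: HIT. Next use of dog: step 7. Cache: [cow fox dog]
  6. access grape: MISS, evict cow (next use: step 16). Cache: [fox dog grape]
  7. access dog: HIT. Next use of dog: step 10. Cache: [fox dog grape]
  8. access fox: HIT. Next use of fox: step 26. Cache: [fox dog grape]
  9. access berry: MISS, evict grape (next use: never). Cache: [fox dog berry]
  10. access dog: HIT. Next use of dog: never. Cache: [fox dog berry]
  11. access ant: MISS, evict dog (next use: never). Cache: [fox berry ant]
  12. access rat: MISS, evict fox (next use: step 26). Cache: [berry ant rat]
  13. access lime: MISS, evict ant (next use: step 18). Cache: [berry rat lime]
  14. access berry: HIT. Next use of berry: step 20. Cache: [berry rat lime]
  15. access rat: HIT. Next use of rat: step 27. Cache: [berry rat lime]
  16. access cow: MISS, evict lime (next use: never). Cache: [berry rat cow]
  17. access cow: HIT. Next use of cow: step 19. Cache: [berry rat cow]
  18. access ant: MISS, evict rat (next use: step 27). Cache: [berry cow ant]
  19. access cow: HIT. Next use of cow: step 21. Cache: [berry cow ant]
  20. access berry: HIT. Next use of berry: step 22. Cache: [berry cow ant]
  21. access cow: HIT. Next use of cow: step 24. Cache: [berry cow ant]
  22. access berry: HIT. Next use of berry: step 23. Cache: [berry cow ant]
  23. access berry: HIT. Next use of berry: never. Cache: [berry cow ant]
  24. access cow: HIT. Next use of cow: step 25. Cache: [berry cow ant]
  25. access cow: HIT. Next use of cow: never. Cache: [berry cow ant]
  26. access fox: MISS, evict berry (next use: never). Cache: [cow ant fox]
  27. access rat: MISS, evict cow (next use: never). Cache: [ant fox rat]
  28. access eel: MISS, evict ant (next use: never). Cache: [fox rat eel]
Total: 15 hits, 13 misses, 10 evictions

Answer: 10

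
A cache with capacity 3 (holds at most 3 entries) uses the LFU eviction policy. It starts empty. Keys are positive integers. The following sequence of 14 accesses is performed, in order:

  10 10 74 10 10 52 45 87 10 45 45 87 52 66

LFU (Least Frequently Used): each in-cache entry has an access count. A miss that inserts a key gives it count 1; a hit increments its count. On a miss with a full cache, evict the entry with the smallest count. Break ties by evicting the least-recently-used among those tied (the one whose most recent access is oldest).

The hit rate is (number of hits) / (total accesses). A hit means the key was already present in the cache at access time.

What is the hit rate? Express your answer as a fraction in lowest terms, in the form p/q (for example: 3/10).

Answer: 1/2

Derivation:
LFU simulation (capacity=3):
  1. access 10: MISS. Cache: [10(c=1)]
  2. access 10: HIT, count now 2. Cache: [10(c=2)]
  3. access 74: MISS. Cache: [74(c=1) 10(c=2)]
  4. access 10: HIT, count now 3. Cache: [74(c=1) 10(c=3)]
  5. access 10: HIT, count now 4. Cache: [74(c=1) 10(c=4)]
  6. access 52: MISS. Cache: [74(c=1) 52(c=1) 10(c=4)]
  7. access 45: MISS, evict 74(c=1). Cache: [52(c=1) 45(c=1) 10(c=4)]
  8. access 87: MISS, evict 52(c=1). Cache: [45(c=1) 87(c=1) 10(c=4)]
  9. access 10: HIT, count now 5. Cache: [45(c=1) 87(c=1) 10(c=5)]
  10. access 45: HIT, count now 2. Cache: [87(c=1) 45(c=2) 10(c=5)]
  11. access 45: HIT, count now 3. Cache: [87(c=1) 45(c=3) 10(c=5)]
  12. access 87: HIT, count now 2. Cache: [87(c=2) 45(c=3) 10(c=5)]
  13. access 52: MISS, evict 87(c=2). Cache: [52(c=1) 45(c=3) 10(c=5)]
  14. access 66: MISS, evict 52(c=1). Cache: [66(c=1) 45(c=3) 10(c=5)]
Total: 7 hits, 7 misses, 4 evictions

Hit rate = 7/14 = 1/2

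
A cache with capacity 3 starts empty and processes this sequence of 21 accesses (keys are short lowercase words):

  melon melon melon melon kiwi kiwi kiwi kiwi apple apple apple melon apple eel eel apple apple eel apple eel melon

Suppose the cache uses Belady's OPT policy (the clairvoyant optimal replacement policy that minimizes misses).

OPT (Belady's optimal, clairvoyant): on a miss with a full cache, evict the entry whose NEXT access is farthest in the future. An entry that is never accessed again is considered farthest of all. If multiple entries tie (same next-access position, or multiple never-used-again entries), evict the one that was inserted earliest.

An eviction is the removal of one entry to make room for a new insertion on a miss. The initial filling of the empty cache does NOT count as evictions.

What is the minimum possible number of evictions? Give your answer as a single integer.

OPT (Belady) simulation (capacity=3):
  1. access melon: MISS. Cache: [melon]
  2. access melon: HIT. Next use of melon: step 3. Cache: [melon]
  3. access melon: HIT. Next use of melon: step 4. Cache: [melon]
  4. access melon: HIT. Next use of melon: step 12. Cache: [melon]
  5. access kiwi: MISS. Cache: [melon kiwi]
  6. access kiwi: HIT. Next use of kiwi: step 7. Cache: [melon kiwi]
  7. access kiwi: HIT. Next use of kiwi: step 8. Cache: [melon kiwi]
  8. access kiwi: HIT. Next use of kiwi: never. Cache: [melon kiwi]
  9. access apple: MISS. Cache: [melon kiwi apple]
  10. access apple: HIT. Next use of apple: step 11. Cache: [melon kiwi apple]
  11. access apple: HIT. Next use of apple: step 13. Cache: [melon kiwi apple]
  12. access melon: HIT. Next use of melon: step 21. Cache: [melon kiwi apple]
  13. access apple: HIT. Next use of apple: step 16. Cache: [melon kiwi apple]
  14. access eel: MISS, evict kiwi (next use: never). Cache: [melon apple eel]
  15. access eel: HIT. Next use of eel: step 18. Cache: [melon apple eel]
  16. access apple: HIT. Next use of apple: step 17. Cache: [melon apple eel]
  17. access apple: HIT. Next use of apple: step 19. Cache: [melon apple eel]
  18. access eel: HIT. Next use of eel: step 20. Cache: [melon apple eel]
  19. access apple: HIT. Next use of apple: never. Cache: [melon apple eel]
  20. access eel: HIT. Next use of eel: never. Cache: [melon apple eel]
  21. access melon: HIT. Next use of melon: never. Cache: [melon apple eel]
Total: 17 hits, 4 misses, 1 evictions

Answer: 1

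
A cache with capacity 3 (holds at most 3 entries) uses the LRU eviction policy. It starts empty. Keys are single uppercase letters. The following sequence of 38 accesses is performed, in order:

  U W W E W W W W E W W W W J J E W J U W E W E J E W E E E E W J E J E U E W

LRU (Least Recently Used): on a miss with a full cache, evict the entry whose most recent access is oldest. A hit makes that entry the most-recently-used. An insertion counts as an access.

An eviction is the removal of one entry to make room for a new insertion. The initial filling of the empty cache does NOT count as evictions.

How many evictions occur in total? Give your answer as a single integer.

LRU simulation (capacity=3):
  1. access U: MISS. Cache (LRU->MRU): [U]
  2. access W: MISS. Cache (LRU->MRU): [U W]
  3. access W: HIT. Cache (LRU->MRU): [U W]
  4. access E: MISS. Cache (LRU->MRU): [U W E]
  5. access W: HIT. Cache (LRU->MRU): [U E W]
  6. access W: HIT. Cache (LRU->MRU): [U E W]
  7. access W: HIT. Cache (LRU->MRU): [U E W]
  8. access W: HIT. Cache (LRU->MRU): [U E W]
  9. access E: HIT. Cache (LRU->MRU): [U W E]
  10. access W: HIT. Cache (LRU->MRU): [U E W]
  11. access W: HIT. Cache (LRU->MRU): [U E W]
  12. access W: HIT. Cache (LRU->MRU): [U E W]
  13. access W: HIT. Cache (LRU->MRU): [U E W]
  14. access J: MISS, evict U. Cache (LRU->MRU): [E W J]
  15. access J: HIT. Cache (LRU->MRU): [E W J]
  16. access E: HIT. Cache (LRU->MRU): [W J E]
  17. access W: HIT. Cache (LRU->MRU): [J E W]
  18. access J: HIT. Cache (LRU->MRU): [E W J]
  19. access U: MISS, evict E. Cache (LRU->MRU): [W J U]
  20. access W: HIT. Cache (LRU->MRU): [J U W]
  21. access E: MISS, evict J. Cache (LRU->MRU): [U W E]
  22. access W: HIT. Cache (LRU->MRU): [U E W]
  23. access E: HIT. Cache (LRU->MRU): [U W E]
  24. access J: MISS, evict U. Cache (LRU->MRU): [W E J]
  25. access E: HIT. Cache (LRU->MRU): [W J E]
  26. access W: HIT. Cache (LRU->MRU): [J E W]
  27. access E: HIT. Cache (LRU->MRU): [J W E]
  28. access E: HIT. Cache (LRU->MRU): [J W E]
  29. access E: HIT. Cache (LRU->MRU): [J W E]
  30. access E: HIT. Cache (LRU->MRU): [J W E]
  31. access W: HIT. Cache (LRU->MRU): [J E W]
  32. access J: HIT. Cache (LRU->MRU): [E W J]
  33. access E: HIT. Cache (LRU->MRU): [W J E]
  34. access J: HIT. Cache (LRU->MRU): [W E J]
  35. access E: HIT. Cache (LRU->MRU): [W J E]
  36. access U: MISS, evict W. Cache (LRU->MRU): [J E U]
  37. access E: HIT. Cache (LRU->MRU): [J U E]
  38. access W: MISS, evict J. Cache (LRU->MRU): [U E W]
Total: 29 hits, 9 misses, 6 evictions

Answer: 6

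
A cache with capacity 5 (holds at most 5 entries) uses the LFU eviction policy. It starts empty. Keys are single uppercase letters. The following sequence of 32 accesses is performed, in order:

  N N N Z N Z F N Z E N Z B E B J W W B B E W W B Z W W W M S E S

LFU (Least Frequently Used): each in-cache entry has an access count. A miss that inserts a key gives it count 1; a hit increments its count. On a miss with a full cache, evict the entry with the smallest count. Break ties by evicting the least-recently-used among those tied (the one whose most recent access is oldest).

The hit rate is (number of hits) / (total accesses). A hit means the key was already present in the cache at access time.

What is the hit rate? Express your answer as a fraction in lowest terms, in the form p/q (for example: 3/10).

LFU simulation (capacity=5):
  1. access N: MISS. Cache: [N(c=1)]
  2. access N: HIT, count now 2. Cache: [N(c=2)]
  3. access N: HIT, count now 3. Cache: [N(c=3)]
  4. access Z: MISS. Cache: [Z(c=1) N(c=3)]
  5. access N: HIT, count now 4. Cache: [Z(c=1) N(c=4)]
  6. access Z: HIT, count now 2. Cache: [Z(c=2) N(c=4)]
  7. access F: MISS. Cache: [F(c=1) Z(c=2) N(c=4)]
  8. access N: HIT, count now 5. Cache: [F(c=1) Z(c=2) N(c=5)]
  9. access Z: HIT, count now 3. Cache: [F(c=1) Z(c=3) N(c=5)]
  10. access E: MISS. Cache: [F(c=1) E(c=1) Z(c=3) N(c=5)]
  11. access N: HIT, count now 6. Cache: [F(c=1) E(c=1) Z(c=3) N(c=6)]
  12. access Z: HIT, count now 4. Cache: [F(c=1) E(c=1) Z(c=4) N(c=6)]
  13. access B: MISS. Cache: [F(c=1) E(c=1) B(c=1) Z(c=4) N(c=6)]
  14. access E: HIT, count now 2. Cache: [F(c=1) B(c=1) E(c=2) Z(c=4) N(c=6)]
  15. access B: HIT, count now 2. Cache: [F(c=1) E(c=2) B(c=2) Z(c=4) N(c=6)]
  16. access J: MISS, evict F(c=1). Cache: [J(c=1) E(c=2) B(c=2) Z(c=4) N(c=6)]
  17. access W: MISS, evict J(c=1). Cache: [W(c=1) E(c=2) B(c=2) Z(c=4) N(c=6)]
  18. access W: HIT, count now 2. Cache: [E(c=2) B(c=2) W(c=2) Z(c=4) N(c=6)]
  19. access B: HIT, count now 3. Cache: [E(c=2) W(c=2) B(c=3) Z(c=4) N(c=6)]
  20. access B: HIT, count now 4. Cache: [E(c=2) W(c=2) Z(c=4) B(c=4) N(c=6)]
  21. access E: HIT, count now 3. Cache: [W(c=2) E(c=3) Z(c=4) B(c=4) N(c=6)]
  22. access W: HIT, count now 3. Cache: [E(c=3) W(c=3) Z(c=4) B(c=4) N(c=6)]
  23. access W: HIT, count now 4. Cache: [E(c=3) Z(c=4) B(c=4) W(c=4) N(c=6)]
  24. access B: HIT, count now 5. Cache: [E(c=3) Z(c=4) W(c=4) B(c=5) N(c=6)]
  25. access Z: HIT, count now 5. Cache: [E(c=3) W(c=4) B(c=5) Z(c=5) N(c=6)]
  26. access W: HIT, count now 5. Cache: [E(c=3) B(c=5) Z(c=5) W(c=5) N(c=6)]
  27. access W: HIT, count now 6. Cache: [E(c=3) B(c=5) Z(c=5) N(c=6) W(c=6)]
  28. access W: HIT, count now 7. Cache: [E(c=3) B(c=5) Z(c=5) N(c=6) W(c=7)]
  29. access M: MISS, evict E(c=3). Cache: [M(c=1) B(c=5) Z(c=5) N(c=6) W(c=7)]
  30. access S: MISS, evict M(c=1). Cache: [S(c=1) B(c=5) Z(c=5) N(c=6) W(c=7)]
  31. access E: MISS, evict S(c=1). Cache: [E(c=1) B(c=5) Z(c=5) N(c=6) W(c=7)]
  32. access S: MISS, evict E(c=1). Cache: [S(c=1) B(c=5) Z(c=5) N(c=6) W(c=7)]
Total: 21 hits, 11 misses, 6 evictions

Hit rate = 21/32

Answer: 21/32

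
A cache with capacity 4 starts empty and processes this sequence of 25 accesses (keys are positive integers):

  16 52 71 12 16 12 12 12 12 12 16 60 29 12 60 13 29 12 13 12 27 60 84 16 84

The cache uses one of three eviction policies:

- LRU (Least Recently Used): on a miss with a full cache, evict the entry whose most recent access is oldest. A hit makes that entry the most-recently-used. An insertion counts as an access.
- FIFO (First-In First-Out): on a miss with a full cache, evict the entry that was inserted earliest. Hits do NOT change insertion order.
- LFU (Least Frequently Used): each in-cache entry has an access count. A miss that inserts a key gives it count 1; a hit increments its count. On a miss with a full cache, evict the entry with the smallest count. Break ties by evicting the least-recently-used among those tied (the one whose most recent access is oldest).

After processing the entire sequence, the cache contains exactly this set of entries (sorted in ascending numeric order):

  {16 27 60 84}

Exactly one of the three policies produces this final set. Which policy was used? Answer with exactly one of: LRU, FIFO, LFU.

Simulating under each policy and comparing final sets:
  LRU: final set = {16 27 60 84} -> MATCHES target
  FIFO: final set = {13 16 27 84} -> differs
  LFU: final set = {12 16 60 84} -> differs
Only LRU produces the target set.

Answer: LRU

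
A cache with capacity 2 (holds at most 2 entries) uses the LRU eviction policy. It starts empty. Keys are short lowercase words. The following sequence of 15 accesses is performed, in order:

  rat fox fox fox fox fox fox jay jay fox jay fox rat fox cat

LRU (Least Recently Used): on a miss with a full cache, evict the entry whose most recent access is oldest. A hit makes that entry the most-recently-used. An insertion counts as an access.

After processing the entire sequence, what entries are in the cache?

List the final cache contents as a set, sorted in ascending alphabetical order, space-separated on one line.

LRU simulation (capacity=2):
  1. access rat: MISS. Cache (LRU->MRU): [rat]
  2. access fox: MISS. Cache (LRU->MRU): [rat fox]
  3. access fox: HIT. Cache (LRU->MRU): [rat fox]
  4. access fox: HIT. Cache (LRU->MRU): [rat fox]
  5. access fox: HIT. Cache (LRU->MRU): [rat fox]
  6. access fox: HIT. Cache (LRU->MRU): [rat fox]
  7. access fox: HIT. Cache (LRU->MRU): [rat fox]
  8. access jay: MISS, evict rat. Cache (LRU->MRU): [fox jay]
  9. access jay: HIT. Cache (LRU->MRU): [fox jay]
  10. access fox: HIT. Cache (LRU->MRU): [jay fox]
  11. access jay: HIT. Cache (LRU->MRU): [fox jay]
  12. access fox: HIT. Cache (LRU->MRU): [jay fox]
  13. access rat: MISS, evict jay. Cache (LRU->MRU): [fox rat]
  14. access fox: HIT. Cache (LRU->MRU): [rat fox]
  15. access cat: MISS, evict rat. Cache (LRU->MRU): [fox cat]
Total: 10 hits, 5 misses, 3 evictions

Answer: cat fox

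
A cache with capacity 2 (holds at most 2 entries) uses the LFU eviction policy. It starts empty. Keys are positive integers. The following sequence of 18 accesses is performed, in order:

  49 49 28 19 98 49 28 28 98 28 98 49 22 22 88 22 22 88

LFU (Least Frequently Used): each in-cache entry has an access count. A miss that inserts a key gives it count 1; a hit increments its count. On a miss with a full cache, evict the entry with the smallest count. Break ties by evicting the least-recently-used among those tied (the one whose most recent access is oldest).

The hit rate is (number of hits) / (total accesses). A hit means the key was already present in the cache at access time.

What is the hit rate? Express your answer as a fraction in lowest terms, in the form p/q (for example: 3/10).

Answer: 1/3

Derivation:
LFU simulation (capacity=2):
  1. access 49: MISS. Cache: [49(c=1)]
  2. access 49: HIT, count now 2. Cache: [49(c=2)]
  3. access 28: MISS. Cache: [28(c=1) 49(c=2)]
  4. access 19: MISS, evict 28(c=1). Cache: [19(c=1) 49(c=2)]
  5. access 98: MISS, evict 19(c=1). Cache: [98(c=1) 49(c=2)]
  6. access 49: HIT, count now 3. Cache: [98(c=1) 49(c=3)]
  7. access 28: MISS, evict 98(c=1). Cache: [28(c=1) 49(c=3)]
  8. access 28: HIT, count now 2. Cache: [28(c=2) 49(c=3)]
  9. access 98: MISS, evict 28(c=2). Cache: [98(c=1) 49(c=3)]
  10. access 28: MISS, evict 98(c=1). Cache: [28(c=1) 49(c=3)]
  11. access 98: MISS, evict 28(c=1). Cache: [98(c=1) 49(c=3)]
  12. access 49: HIT, count now 4. Cache: [98(c=1) 49(c=4)]
  13. access 22: MISS, evict 98(c=1). Cache: [22(c=1) 49(c=4)]
  14. access 22: HIT, count now 2. Cache: [22(c=2) 49(c=4)]
  15. access 88: MISS, evict 22(c=2). Cache: [88(c=1) 49(c=4)]
  16. access 22: MISS, evict 88(c=1). Cache: [22(c=1) 49(c=4)]
  17. access 22: HIT, count now 2. Cache: [22(c=2) 49(c=4)]
  18. access 88: MISS, evict 22(c=2). Cache: [88(c=1) 49(c=4)]
Total: 6 hits, 12 misses, 10 evictions

Hit rate = 6/18 = 1/3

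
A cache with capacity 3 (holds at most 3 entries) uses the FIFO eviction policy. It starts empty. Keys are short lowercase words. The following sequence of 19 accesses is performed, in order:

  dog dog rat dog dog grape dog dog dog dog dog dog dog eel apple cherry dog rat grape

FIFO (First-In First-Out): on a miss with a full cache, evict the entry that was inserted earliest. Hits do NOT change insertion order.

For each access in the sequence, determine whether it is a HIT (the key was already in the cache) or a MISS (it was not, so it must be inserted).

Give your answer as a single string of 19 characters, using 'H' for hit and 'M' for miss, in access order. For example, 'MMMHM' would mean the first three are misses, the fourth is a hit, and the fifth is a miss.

Answer: MHMHHMHHHHHHHMMMMMM

Derivation:
FIFO simulation (capacity=3):
  1. access dog: MISS. Cache (old->new): [dog]
  2. access dog: HIT. Cache (old->new): [dog]
  3. access rat: MISS. Cache (old->new): [dog rat]
  4. access dog: HIT. Cache (old->new): [dog rat]
  5. access dog: HIT. Cache (old->new): [dog rat]
  6. access grape: MISS. Cache (old->new): [dog rat grape]
  7. access dog: HIT. Cache (old->new): [dog rat grape]
  8. access dog: HIT. Cache (old->new): [dog rat grape]
  9. access dog: HIT. Cache (old->new): [dog rat grape]
  10. access dog: HIT. Cache (old->new): [dog rat grape]
  11. access dog: HIT. Cache (old->new): [dog rat grape]
  12. access dog: HIT. Cache (old->new): [dog rat grape]
  13. access dog: HIT. Cache (old->new): [dog rat grape]
  14. access eel: MISS, evict dog. Cache (old->new): [rat grape eel]
  15. access apple: MISS, evict rat. Cache (old->new): [grape eel apple]
  16. access cherry: MISS, evict grape. Cache (old->new): [eel apple cherry]
  17. access dog: MISS, evict eel. Cache (old->new): [apple cherry dog]
  18. access rat: MISS, evict apple. Cache (old->new): [cherry dog rat]
  19. access grape: MISS, evict cherry. Cache (old->new): [dog rat grape]
Total: 10 hits, 9 misses, 6 evictions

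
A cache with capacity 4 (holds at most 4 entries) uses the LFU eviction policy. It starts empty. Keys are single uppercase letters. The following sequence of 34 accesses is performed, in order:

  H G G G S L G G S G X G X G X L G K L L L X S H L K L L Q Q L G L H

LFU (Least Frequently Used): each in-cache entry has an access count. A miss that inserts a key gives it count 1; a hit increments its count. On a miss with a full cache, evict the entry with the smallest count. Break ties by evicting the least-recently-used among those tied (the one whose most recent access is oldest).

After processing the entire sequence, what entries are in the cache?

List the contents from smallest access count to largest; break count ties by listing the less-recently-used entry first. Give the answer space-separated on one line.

Answer: H X G L

Derivation:
LFU simulation (capacity=4):
  1. access H: MISS. Cache: [H(c=1)]
  2. access G: MISS. Cache: [H(c=1) G(c=1)]
  3. access G: HIT, count now 2. Cache: [H(c=1) G(c=2)]
  4. access G: HIT, count now 3. Cache: [H(c=1) G(c=3)]
  5. access S: MISS. Cache: [H(c=1) S(c=1) G(c=3)]
  6. access L: MISS. Cache: [H(c=1) S(c=1) L(c=1) G(c=3)]
  7. access G: HIT, count now 4. Cache: [H(c=1) S(c=1) L(c=1) G(c=4)]
  8. access G: HIT, count now 5. Cache: [H(c=1) S(c=1) L(c=1) G(c=5)]
  9. access S: HIT, count now 2. Cache: [H(c=1) L(c=1) S(c=2) G(c=5)]
  10. access G: HIT, count now 6. Cache: [H(c=1) L(c=1) S(c=2) G(c=6)]
  11. access X: MISS, evict H(c=1). Cache: [L(c=1) X(c=1) S(c=2) G(c=6)]
  12. access G: HIT, count now 7. Cache: [L(c=1) X(c=1) S(c=2) G(c=7)]
  13. access X: HIT, count now 2. Cache: [L(c=1) S(c=2) X(c=2) G(c=7)]
  14. access G: HIT, count now 8. Cache: [L(c=1) S(c=2) X(c=2) G(c=8)]
  15. access X: HIT, count now 3. Cache: [L(c=1) S(c=2) X(c=3) G(c=8)]
  16. access L: HIT, count now 2. Cache: [S(c=2) L(c=2) X(c=3) G(c=8)]
  17. access G: HIT, count now 9. Cache: [S(c=2) L(c=2) X(c=3) G(c=9)]
  18. access K: MISS, evict S(c=2). Cache: [K(c=1) L(c=2) X(c=3) G(c=9)]
  19. access L: HIT, count now 3. Cache: [K(c=1) X(c=3) L(c=3) G(c=9)]
  20. access L: HIT, count now 4. Cache: [K(c=1) X(c=3) L(c=4) G(c=9)]
  21. access L: HIT, count now 5. Cache: [K(c=1) X(c=3) L(c=5) G(c=9)]
  22. access X: HIT, count now 4. Cache: [K(c=1) X(c=4) L(c=5) G(c=9)]
  23. access S: MISS, evict K(c=1). Cache: [S(c=1) X(c=4) L(c=5) G(c=9)]
  24. access H: MISS, evict S(c=1). Cache: [H(c=1) X(c=4) L(c=5) G(c=9)]
  25. access L: HIT, count now 6. Cache: [H(c=1) X(c=4) L(c=6) G(c=9)]
  26. access K: MISS, evict H(c=1). Cache: [K(c=1) X(c=4) L(c=6) G(c=9)]
  27. access L: HIT, count now 7. Cache: [K(c=1) X(c=4) L(c=7) G(c=9)]
  28. access L: HIT, count now 8. Cache: [K(c=1) X(c=4) L(c=8) G(c=9)]
  29. access Q: MISS, evict K(c=1). Cache: [Q(c=1) X(c=4) L(c=8) G(c=9)]
  30. access Q: HIT, count now 2. Cache: [Q(c=2) X(c=4) L(c=8) G(c=9)]
  31. access L: HIT, count now 9. Cache: [Q(c=2) X(c=4) G(c=9) L(c=9)]
  32. access G: HIT, count now 10. Cache: [Q(c=2) X(c=4) L(c=9) G(c=10)]
  33. access L: HIT, count now 10. Cache: [Q(c=2) X(c=4) G(c=10) L(c=10)]
  34. access H: MISS, evict Q(c=2). Cache: [H(c=1) X(c=4) G(c=10) L(c=10)]
Total: 23 hits, 11 misses, 7 evictions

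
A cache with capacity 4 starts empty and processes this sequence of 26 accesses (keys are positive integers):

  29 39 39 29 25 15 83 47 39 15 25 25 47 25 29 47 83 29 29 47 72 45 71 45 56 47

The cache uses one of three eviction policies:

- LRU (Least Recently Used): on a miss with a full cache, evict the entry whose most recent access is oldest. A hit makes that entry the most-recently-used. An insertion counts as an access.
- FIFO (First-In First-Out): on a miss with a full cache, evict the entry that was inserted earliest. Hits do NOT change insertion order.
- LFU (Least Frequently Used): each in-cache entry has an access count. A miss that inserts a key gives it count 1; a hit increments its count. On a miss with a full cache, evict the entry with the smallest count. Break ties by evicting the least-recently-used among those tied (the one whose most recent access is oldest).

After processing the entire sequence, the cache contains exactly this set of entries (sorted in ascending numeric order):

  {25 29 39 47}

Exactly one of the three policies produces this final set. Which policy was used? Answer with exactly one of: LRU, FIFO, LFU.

Simulating under each policy and comparing final sets:
  LRU: final set = {45 47 56 71} -> differs
  FIFO: final set = {45 47 56 71} -> differs
  LFU: final set = {25 29 39 47} -> MATCHES target
Only LFU produces the target set.

Answer: LFU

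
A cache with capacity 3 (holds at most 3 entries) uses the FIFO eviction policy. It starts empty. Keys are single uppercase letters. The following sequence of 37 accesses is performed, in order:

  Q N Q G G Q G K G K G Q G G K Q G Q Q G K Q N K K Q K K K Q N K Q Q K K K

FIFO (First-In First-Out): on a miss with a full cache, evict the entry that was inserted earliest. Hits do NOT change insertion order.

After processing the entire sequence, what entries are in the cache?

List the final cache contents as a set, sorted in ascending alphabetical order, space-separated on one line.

FIFO simulation (capacity=3):
  1. access Q: MISS. Cache (old->new): [Q]
  2. access N: MISS. Cache (old->new): [Q N]
  3. access Q: HIT. Cache (old->new): [Q N]
  4. access G: MISS. Cache (old->new): [Q N G]
  5. access G: HIT. Cache (old->new): [Q N G]
  6. access Q: HIT. Cache (old->new): [Q N G]
  7. access G: HIT. Cache (old->new): [Q N G]
  8. access K: MISS, evict Q. Cache (old->new): [N G K]
  9. access G: HIT. Cache (old->new): [N G K]
  10. access K: HIT. Cache (old->new): [N G K]
  11. access G: HIT. Cache (old->new): [N G K]
  12. access Q: MISS, evict N. Cache (old->new): [G K Q]
  13. access G: HIT. Cache (old->new): [G K Q]
  14. access G: HIT. Cache (old->new): [G K Q]
  15. access K: HIT. Cache (old->new): [G K Q]
  16. access Q: HIT. Cache (old->new): [G K Q]
  17. access G: HIT. Cache (old->new): [G K Q]
  18. access Q: HIT. Cache (old->new): [G K Q]
  19. access Q: HIT. Cache (old->new): [G K Q]
  20. access G: HIT. Cache (old->new): [G K Q]
  21. access K: HIT. Cache (old->new): [G K Q]
  22. access Q: HIT. Cache (old->new): [G K Q]
  23. access N: MISS, evict G. Cache (old->new): [K Q N]
  24. access K: HIT. Cache (old->new): [K Q N]
  25. access K: HIT. Cache (old->new): [K Q N]
  26. access Q: HIT. Cache (old->new): [K Q N]
  27. access K: HIT. Cache (old->new): [K Q N]
  28. access K: HIT. Cache (old->new): [K Q N]
  29. access K: HIT. Cache (old->new): [K Q N]
  30. access Q: HIT. Cache (old->new): [K Q N]
  31. access N: HIT. Cache (old->new): [K Q N]
  32. access K: HIT. Cache (old->new): [K Q N]
  33. access Q: HIT. Cache (old->new): [K Q N]
  34. access Q: HIT. Cache (old->new): [K Q N]
  35. access K: HIT. Cache (old->new): [K Q N]
  36. access K: HIT. Cache (old->new): [K Q N]
  37. access K: HIT. Cache (old->new): [K Q N]
Total: 31 hits, 6 misses, 3 evictions

Answer: K N Q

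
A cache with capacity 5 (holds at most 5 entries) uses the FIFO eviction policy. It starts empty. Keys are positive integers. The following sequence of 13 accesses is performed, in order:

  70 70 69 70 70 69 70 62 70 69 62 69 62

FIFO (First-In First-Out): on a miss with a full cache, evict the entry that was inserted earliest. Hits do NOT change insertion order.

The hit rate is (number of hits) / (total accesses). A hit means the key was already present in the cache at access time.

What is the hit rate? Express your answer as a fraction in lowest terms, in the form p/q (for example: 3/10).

FIFO simulation (capacity=5):
  1. access 70: MISS. Cache (old->new): [70]
  2. access 70: HIT. Cache (old->new): [70]
  3. access 69: MISS. Cache (old->new): [70 69]
  4. access 70: HIT. Cache (old->new): [70 69]
  5. access 70: HIT. Cache (old->new): [70 69]
  6. access 69: HIT. Cache (old->new): [70 69]
  7. access 70: HIT. Cache (old->new): [70 69]
  8. access 62: MISS. Cache (old->new): [70 69 62]
  9. access 70: HIT. Cache (old->new): [70 69 62]
  10. access 69: HIT. Cache (old->new): [70 69 62]
  11. access 62: HIT. Cache (old->new): [70 69 62]
  12. access 69: HIT. Cache (old->new): [70 69 62]
  13. access 62: HIT. Cache (old->new): [70 69 62]
Total: 10 hits, 3 misses, 0 evictions

Hit rate = 10/13

Answer: 10/13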